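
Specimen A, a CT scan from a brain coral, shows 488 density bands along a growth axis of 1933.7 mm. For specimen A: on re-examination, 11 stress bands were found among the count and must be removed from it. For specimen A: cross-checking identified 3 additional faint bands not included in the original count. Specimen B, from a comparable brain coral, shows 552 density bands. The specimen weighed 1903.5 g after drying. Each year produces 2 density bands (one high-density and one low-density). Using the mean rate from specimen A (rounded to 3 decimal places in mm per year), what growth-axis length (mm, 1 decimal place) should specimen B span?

2223.7 mm

Specimen A: after corrections the count is 488 − 11 + 3 = 480 density bands.
Specimen A: with 2 density bands per year, 480 / 2 = 240 years.
A: Mean rate = 1933.7 mm / 240 years ≈ 8.057 mm/year.
Specimen B: 552 density bands at 2 per year is 552 / 2 = 276 years. Length of B = 8.057 × 276 = 2223.7 mm.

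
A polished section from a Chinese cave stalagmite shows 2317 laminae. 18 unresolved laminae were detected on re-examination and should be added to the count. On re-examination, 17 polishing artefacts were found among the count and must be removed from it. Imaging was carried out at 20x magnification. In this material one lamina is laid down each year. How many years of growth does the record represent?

2318 yr

After corrections the count is 2317 − 17 + 18 = 2318 laminae.
At one lamina per year, that is 2318 years.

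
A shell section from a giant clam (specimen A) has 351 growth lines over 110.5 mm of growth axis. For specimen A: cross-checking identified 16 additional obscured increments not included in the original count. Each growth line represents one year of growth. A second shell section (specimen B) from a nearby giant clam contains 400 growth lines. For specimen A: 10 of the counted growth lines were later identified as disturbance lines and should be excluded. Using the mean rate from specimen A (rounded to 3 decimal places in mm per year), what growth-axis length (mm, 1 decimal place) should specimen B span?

124.0 mm

Specimen A: after corrections the count is 351 − 10 + 16 = 357 growth lines.
A: Extension rate ≈ 110.5 / 357 = 0.310 mm/year.
B's length ≈ 0.310 × 400 = 124.0 mm.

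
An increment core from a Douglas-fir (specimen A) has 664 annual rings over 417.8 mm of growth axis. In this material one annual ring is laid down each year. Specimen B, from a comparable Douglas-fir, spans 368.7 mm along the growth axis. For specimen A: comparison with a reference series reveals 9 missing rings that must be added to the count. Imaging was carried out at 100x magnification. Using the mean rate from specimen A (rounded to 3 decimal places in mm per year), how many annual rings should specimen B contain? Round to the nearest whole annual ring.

Specimen A: after corrections the count is 664 + 9 = 673 annual rings.
A: Mean rate = 417.8 mm / 673 years ≈ 0.621 mm/yr.
For B, 368.7 / 0.621 = 593.72 years ≈ 594 annual rings.

594 annual rings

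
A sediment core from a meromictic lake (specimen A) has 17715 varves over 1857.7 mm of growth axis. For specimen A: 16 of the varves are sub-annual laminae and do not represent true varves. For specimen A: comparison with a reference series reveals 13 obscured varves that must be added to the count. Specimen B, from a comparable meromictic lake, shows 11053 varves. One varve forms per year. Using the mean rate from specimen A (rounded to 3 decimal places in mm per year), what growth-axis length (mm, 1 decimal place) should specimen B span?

1160.6 mm

Specimen A: true varve count = 17715 − 16 + 13 = 17712.
A: 1857.7 mm over 17712 years gives 1857.7 / 17712 ≈ 0.105 mm/year.
For B, 0.105 mm/year × 11053 years = 1160.6 mm.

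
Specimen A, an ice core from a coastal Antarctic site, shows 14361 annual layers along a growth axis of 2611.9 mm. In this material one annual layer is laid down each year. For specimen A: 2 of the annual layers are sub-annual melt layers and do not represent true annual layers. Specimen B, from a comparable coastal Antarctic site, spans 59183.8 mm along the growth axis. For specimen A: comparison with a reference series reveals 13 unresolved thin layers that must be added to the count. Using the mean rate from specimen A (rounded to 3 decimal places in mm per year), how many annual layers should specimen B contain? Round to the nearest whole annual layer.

Specimen A: true annual layer count = 14361 − 2 + 13 = 14372.
A: Extension rate ≈ 2611.9 / 14372 = 0.182 mm/year.
B spans 59183.8 / 0.182 = 325185.71 years ≈ 325186 annual layers.

325186 annual layers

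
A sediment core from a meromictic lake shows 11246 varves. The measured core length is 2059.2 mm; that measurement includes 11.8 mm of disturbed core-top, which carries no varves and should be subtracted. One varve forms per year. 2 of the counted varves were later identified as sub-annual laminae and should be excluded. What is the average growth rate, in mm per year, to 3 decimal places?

Adjusted count: 11246 − 2 = 11244 varves.
Removing the 11.8 mm offcut leaves 2059.2 − 11.8 = 2047.4 mm.
Extension rate ≈ 2047.4 / 11244 = 0.182 mm per year.

0.182 mm per year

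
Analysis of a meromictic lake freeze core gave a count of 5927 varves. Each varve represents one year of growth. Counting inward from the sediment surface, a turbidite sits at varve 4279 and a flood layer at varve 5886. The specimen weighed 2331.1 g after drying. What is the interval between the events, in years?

5886 − 4279 = 1607 varves lie between the two events.
One varve per year makes the interval 1607 years.

1607 years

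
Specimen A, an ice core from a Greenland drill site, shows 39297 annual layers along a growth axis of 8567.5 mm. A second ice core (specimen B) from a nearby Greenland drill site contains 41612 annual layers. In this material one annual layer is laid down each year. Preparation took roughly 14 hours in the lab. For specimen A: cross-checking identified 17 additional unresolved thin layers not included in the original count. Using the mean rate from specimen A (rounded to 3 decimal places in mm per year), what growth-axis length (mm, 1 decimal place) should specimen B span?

9071.4 mm

Specimen A: after corrections the count is 39297 + 17 = 39314 annual layers.
A: Extension rate ≈ 8567.5 / 39314 = 0.218 mm/year.
Length of B = 0.218 × 41612 = 9071.4 mm.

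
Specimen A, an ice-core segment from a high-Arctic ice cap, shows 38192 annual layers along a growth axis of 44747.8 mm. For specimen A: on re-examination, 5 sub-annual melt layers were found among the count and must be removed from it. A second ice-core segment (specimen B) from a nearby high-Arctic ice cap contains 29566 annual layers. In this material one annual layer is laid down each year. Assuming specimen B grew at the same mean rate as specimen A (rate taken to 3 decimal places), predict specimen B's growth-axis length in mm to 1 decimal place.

34651.4 mm

Specimen A: after corrections the count is 38192 − 5 = 38187 annual layers.
A: Mean rate = 44747.8 mm / 38187 years ≈ 1.172 mm/year.
For B, 1.172 mm/year × 29566 years = 34651.4 mm.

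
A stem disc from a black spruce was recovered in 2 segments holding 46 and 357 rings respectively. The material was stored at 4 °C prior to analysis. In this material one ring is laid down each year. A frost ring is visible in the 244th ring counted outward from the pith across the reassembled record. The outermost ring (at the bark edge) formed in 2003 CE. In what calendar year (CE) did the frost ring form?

1844 CE

Total rings = 46 + 357 = 403.
The frost ring sits at ring 244 from the pith, so 403 − 244 = 159 rings formed after it.
The ring at the bark edge is 2003 CE, so the frost ring dates to 2003 − 159 = 1844 CE.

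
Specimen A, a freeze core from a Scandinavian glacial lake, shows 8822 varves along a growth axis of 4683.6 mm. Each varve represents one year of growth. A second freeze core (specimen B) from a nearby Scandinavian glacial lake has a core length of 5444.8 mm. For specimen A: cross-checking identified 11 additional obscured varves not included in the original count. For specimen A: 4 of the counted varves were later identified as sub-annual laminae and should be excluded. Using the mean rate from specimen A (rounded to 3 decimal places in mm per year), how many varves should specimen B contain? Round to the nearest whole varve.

Specimen A: adjusted count: 8822 − 4 + 11 = 8829 varves.
A: 4683.6 mm over 8829 years gives 4683.6 / 8829 ≈ 0.530 mm/year.
For B, 5444.8 / 0.530 = 10273.21 years ≈ 10273 varves.

10273 varves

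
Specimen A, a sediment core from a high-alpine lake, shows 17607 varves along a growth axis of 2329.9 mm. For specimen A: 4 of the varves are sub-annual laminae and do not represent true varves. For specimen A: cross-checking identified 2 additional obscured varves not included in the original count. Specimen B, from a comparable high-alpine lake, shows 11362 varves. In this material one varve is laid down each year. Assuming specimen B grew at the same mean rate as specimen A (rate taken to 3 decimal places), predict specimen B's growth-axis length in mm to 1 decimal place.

1499.8 mm

Specimen A: adjusted count: 17607 − 4 + 2 = 17605 varves.
A: Extension rate ≈ 2329.9 / 17605 = 0.132 mm/year.
Length of B = 0.132 × 11362 = 1499.8 mm.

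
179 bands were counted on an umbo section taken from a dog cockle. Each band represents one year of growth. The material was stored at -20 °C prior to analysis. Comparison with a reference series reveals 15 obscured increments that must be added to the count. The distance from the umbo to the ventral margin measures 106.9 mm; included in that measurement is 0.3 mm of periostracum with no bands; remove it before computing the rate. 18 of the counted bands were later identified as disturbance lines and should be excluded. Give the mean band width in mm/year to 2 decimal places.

0.61 mm/year

Adjusted count: 179 − 18 + 15 = 176 bands.
Removing the 0.3 mm offcut leaves 106.9 − 0.3 = 106.6 mm.
106.6 mm over 176 years gives 106.6 / 176 ≈ 0.61 mm/year.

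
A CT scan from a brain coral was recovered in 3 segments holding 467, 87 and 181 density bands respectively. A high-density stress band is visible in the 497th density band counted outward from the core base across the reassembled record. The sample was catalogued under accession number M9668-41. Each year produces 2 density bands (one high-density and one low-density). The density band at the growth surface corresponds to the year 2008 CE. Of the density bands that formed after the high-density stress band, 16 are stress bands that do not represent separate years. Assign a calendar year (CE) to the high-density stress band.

1897 CE

Total density bands = 467 + 87 + 181 = 735.
735 − 497 = 238 density bands lie beyond the high-density stress band toward the growth surface.
238 − 16 false = 222 true density bands after the high-density stress band.
With 2 density bands per year, 222 / 2 = 111 years.
Counting back 111 years from 2008 CE places the high-density stress band in 2008 − 111 = 1897 CE.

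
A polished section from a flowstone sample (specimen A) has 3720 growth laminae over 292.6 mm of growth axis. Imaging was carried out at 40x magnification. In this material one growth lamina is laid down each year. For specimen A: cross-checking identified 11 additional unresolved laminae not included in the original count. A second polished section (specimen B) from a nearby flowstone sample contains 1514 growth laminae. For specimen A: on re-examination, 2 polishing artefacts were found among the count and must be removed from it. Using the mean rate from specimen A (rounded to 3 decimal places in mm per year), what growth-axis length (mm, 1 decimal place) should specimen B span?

Specimen A: true growth lamina count = 3720 − 2 + 11 = 3729.
A: 292.6 mm over 3729 years gives 292.6 / 3729 ≈ 0.078 mm per year.
Length of B = 0.078 × 1514 = 118.1 mm.

118.1 mm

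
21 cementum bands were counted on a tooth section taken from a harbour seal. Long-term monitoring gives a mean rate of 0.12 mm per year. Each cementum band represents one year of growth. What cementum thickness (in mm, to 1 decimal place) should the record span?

2.5 mm

The record spans 21 years at 0.12 mm per year.
Length ≈ 0.12 × 21 = 2.5 mm.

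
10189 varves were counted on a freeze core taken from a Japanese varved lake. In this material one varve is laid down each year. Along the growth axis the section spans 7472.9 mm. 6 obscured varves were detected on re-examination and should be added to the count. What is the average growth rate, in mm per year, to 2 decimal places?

Correcting the raw count gives 10189 + 6 = 10195 true varves.
Extension rate ≈ 7472.9 / 10195 = 0.73 mm per year.

0.73 mm per year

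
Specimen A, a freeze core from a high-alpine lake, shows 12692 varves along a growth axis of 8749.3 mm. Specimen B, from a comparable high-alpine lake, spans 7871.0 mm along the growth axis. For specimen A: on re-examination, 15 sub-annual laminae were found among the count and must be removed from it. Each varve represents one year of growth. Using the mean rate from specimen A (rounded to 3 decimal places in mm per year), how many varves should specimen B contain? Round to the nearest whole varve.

11407 varves

Specimen A: true varve count = 12692 − 15 = 12677.
A: 8749.3 mm over 12677 years gives 8749.3 / 12677 ≈ 0.690 mm/year.
For B, 7871.0 / 0.690 = 11407.25 years ≈ 11407 varves.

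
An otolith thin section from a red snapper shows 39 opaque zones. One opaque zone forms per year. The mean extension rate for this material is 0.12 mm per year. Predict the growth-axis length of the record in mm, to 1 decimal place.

4.7 mm

39 years of growth are recorded.
39 years at 0.12 mm/year gives 0.12 × 39 = 4.7 mm.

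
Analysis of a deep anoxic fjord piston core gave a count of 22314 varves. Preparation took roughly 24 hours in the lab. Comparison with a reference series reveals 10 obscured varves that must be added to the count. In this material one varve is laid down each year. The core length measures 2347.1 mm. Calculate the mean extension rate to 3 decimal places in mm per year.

After corrections the count is 22314 + 10 = 22324 varves.
Mean rate = 2347.1 mm / 22324 years ≈ 0.105 mm per year.

0.105 mm per year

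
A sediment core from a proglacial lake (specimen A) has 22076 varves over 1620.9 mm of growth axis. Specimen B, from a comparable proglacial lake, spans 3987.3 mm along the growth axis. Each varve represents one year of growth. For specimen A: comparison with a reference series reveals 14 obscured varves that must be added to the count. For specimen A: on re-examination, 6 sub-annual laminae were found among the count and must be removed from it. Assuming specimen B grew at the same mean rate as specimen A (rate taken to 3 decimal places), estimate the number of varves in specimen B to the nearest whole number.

54621 varves

Specimen A: after corrections the count is 22076 − 6 + 14 = 22084 varves.
A: 1620.9 mm over 22084 years gives 1620.9 / 22084 ≈ 0.073 mm/yr.
B spans 3987.3 / 0.073 = 54620.55 years ≈ 54621 varves.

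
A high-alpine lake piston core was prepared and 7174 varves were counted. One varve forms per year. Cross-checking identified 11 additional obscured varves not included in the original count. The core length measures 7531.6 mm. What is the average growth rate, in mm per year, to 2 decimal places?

1.05 mm per year

After corrections the count is 7174 + 11 = 7185 varves.
7531.6 mm over 7185 years gives 7531.6 / 7185 ≈ 1.05 mm per year.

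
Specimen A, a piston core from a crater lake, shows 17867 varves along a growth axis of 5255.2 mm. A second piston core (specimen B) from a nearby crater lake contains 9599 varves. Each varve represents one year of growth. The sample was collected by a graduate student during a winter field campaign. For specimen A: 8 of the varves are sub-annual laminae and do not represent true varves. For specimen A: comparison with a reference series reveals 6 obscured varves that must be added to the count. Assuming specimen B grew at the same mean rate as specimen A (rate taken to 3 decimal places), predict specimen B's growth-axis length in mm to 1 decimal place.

2822.1 mm

Specimen A: true varve count = 17867 − 8 + 6 = 17865.
A: 5255.2 mm over 17865 years gives 5255.2 / 17865 ≈ 0.294 mm/yr.
For B, 0.294 mm/year × 9599 years = 2822.1 mm.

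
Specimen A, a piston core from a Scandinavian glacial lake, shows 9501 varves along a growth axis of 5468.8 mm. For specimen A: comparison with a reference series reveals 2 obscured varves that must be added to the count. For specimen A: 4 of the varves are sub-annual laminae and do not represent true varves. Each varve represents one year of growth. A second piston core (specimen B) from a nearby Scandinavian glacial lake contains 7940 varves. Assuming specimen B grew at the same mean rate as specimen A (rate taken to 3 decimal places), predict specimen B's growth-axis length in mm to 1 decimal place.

4573.4 mm

Specimen A: after corrections the count is 9501 − 4 + 2 = 9499 varves.
A: Mean rate = 5468.8 mm / 9499 years ≈ 0.576 mm/yr.
Length of B = 0.576 × 7940 = 4573.4 mm.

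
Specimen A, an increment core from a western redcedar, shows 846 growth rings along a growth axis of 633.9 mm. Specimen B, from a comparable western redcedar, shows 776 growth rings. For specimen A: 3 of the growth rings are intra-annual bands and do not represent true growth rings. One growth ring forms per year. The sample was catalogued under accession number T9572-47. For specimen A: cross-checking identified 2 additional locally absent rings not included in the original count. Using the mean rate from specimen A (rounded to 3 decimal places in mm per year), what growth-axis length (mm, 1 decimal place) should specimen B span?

582.0 mm

Specimen A: correcting the raw count gives 846 − 3 + 2 = 845 true growth rings.
A: Mean rate = 633.9 mm / 845 years ≈ 0.750 mm/yr.
For B, 0.750 mm/year × 776 years = 582.0 mm.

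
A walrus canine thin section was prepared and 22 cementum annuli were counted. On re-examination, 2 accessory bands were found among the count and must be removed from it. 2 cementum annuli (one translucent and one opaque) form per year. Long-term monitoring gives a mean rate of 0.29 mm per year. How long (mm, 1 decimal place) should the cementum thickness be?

2.9 mm

True cementum annulus count = 22 − 2 = 20.
20 cementum annuli at 2 per year is 20 / 2 = 10 years.
10 years at 0.29 mm/year gives 0.29 × 10 = 2.9 mm.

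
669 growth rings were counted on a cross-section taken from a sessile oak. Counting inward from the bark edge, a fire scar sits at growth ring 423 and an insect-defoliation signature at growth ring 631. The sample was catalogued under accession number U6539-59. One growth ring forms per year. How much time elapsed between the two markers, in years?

208 yr

The two markers are separated by 631 − 423 = 208 growth rings.
At one growth ring per year, 208 years elapsed between them.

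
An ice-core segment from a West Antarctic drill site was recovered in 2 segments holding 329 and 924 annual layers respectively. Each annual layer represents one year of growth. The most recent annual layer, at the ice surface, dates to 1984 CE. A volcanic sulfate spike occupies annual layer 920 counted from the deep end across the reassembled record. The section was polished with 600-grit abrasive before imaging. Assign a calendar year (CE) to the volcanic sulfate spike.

Total annual layers = 329 + 924 = 1253.
1253 − 920 = 333 annual layers lie beyond the volcanic sulfate spike toward the ice surface.
The annual layer at the ice surface is 1984 CE, so the volcanic sulfate spike dates to 1984 − 333 = 1651 CE.

1651 CE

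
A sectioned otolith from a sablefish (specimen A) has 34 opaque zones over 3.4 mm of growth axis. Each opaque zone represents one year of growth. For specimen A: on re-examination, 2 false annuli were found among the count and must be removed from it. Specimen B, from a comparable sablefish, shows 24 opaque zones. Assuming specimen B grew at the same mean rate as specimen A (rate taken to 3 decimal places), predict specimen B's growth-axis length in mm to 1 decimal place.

Specimen A: adjusted count: 34 − 2 = 32 opaque zones.
A: Extension rate ≈ 3.4 / 32 = 0.106 mm per year.
For B, 0.106 mm/year × 24 years = 2.5 mm.

2.5 mm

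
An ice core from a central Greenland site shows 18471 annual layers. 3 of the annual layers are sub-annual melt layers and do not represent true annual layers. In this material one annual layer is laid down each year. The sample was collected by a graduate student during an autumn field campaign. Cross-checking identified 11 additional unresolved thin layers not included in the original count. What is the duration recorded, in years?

Correcting the raw count gives 18471 − 3 + 11 = 18479 true annual layers.
With a one-to-one annual layer periodicity this is 18479 years.

18479 yr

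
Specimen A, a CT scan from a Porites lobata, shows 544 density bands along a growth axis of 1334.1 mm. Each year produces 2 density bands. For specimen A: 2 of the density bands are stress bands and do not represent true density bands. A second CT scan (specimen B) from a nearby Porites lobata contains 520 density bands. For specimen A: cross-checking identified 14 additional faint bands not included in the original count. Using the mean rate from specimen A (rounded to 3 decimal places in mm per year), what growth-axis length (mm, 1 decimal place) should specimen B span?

Specimen A: after corrections the count is 544 − 2 + 14 = 556 density bands.
Specimen A: dividing by 2 density bands per year: 556 / 2 = 278 years.
A: Mean rate = 1334.1 mm / 278 years ≈ 4.799 mm/yr.
Specimen B: 520 density bands at 2 per year is 520 / 2 = 260 years. For B, 4.799 mm/year × 260 years = 1247.7 mm.

1247.7 mm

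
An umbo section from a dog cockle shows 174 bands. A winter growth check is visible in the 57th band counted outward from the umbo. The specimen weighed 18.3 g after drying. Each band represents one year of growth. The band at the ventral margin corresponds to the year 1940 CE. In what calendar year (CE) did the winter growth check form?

174 − 57 = 117 bands lie beyond the winter growth check toward the ventral margin.
Counting back 117 years from 1940 CE places the winter growth check in 1940 − 117 = 1823 CE.

1823 CE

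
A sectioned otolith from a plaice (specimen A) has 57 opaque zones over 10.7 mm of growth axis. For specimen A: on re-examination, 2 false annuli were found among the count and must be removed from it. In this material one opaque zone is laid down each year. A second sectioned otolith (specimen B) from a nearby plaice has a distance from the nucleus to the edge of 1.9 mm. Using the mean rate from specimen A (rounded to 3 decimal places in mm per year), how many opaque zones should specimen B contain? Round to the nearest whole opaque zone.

Specimen A: correcting the raw count gives 57 − 2 = 55 true opaque zones.
A: Extension rate ≈ 10.7 / 55 = 0.195 mm/year.
B spans 1.9 / 0.195 = 9.74 years ≈ 10 opaque zones.

10 opaque zones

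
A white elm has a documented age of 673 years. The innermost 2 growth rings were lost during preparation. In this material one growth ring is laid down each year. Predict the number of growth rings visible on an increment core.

One growth ring per year gives 673 growth rings over 673 years.
Less the 2 uncaptured growth rings: 673 − 2 = 671.

671 growth rings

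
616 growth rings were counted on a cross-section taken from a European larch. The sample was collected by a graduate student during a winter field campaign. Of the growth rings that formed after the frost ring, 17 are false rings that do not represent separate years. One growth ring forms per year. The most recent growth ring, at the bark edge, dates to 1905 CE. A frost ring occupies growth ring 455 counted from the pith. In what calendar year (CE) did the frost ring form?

1761 CE

616 − 455 = 161 growth rings lie beyond the frost ring toward the bark edge.
Removing the 17 false growth rings leaves 161 − 17 = 144 true growth rings beyond the frost ring.
1905 − 144 = 1761 CE.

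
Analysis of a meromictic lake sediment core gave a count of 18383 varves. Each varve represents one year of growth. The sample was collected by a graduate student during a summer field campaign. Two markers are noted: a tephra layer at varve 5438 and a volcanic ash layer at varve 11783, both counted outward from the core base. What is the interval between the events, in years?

The two markers are separated by 11783 − 5438 = 6345 varves.
That is 6345 years at one varve per year.

6345 years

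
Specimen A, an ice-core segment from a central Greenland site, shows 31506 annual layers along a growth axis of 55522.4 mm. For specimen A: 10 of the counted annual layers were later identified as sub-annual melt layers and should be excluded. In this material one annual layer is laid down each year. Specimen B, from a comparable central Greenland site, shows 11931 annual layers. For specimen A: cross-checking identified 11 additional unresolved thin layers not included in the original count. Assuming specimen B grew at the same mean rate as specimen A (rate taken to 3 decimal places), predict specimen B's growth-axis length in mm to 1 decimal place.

21022.4 mm

Specimen A: after corrections the count is 31506 − 10 + 11 = 31507 annual layers.
A: 55522.4 mm over 31507 years gives 55522.4 / 31507 ≈ 1.762 mm/yr.
For B, 1.762 mm/year × 11931 years = 21022.4 mm.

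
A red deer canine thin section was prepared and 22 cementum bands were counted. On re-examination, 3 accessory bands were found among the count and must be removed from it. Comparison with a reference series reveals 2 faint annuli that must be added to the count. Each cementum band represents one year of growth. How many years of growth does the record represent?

True cementum band count = 22 − 3 + 2 = 21.
With a one-to-one cementum band periodicity this is 21 years.

21 years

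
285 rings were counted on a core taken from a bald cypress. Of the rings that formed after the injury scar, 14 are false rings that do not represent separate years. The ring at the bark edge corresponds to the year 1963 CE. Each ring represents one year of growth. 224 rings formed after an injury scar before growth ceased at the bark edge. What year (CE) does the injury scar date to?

1753 CE

224 rings post-date the injury scar.
Removing the 14 false rings leaves 224 − 14 = 210 true rings beyond the injury scar.
1963 − 210 = 1753 CE.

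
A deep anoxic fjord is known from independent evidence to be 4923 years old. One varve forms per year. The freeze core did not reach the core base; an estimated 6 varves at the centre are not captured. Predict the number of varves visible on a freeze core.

Expected varves over 4923 years: 4923.
4923 − 6 missed = 4917 varves expected in the prepared section.

4917 varves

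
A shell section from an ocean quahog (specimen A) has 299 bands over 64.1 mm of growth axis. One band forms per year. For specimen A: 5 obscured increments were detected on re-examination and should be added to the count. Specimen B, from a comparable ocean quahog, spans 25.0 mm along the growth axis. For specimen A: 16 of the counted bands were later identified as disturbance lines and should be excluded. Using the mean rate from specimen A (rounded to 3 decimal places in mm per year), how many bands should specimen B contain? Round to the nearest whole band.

112 bands

Specimen A: adjusted count: 299 − 16 + 5 = 288 bands.
A: 64.1 mm over 288 years gives 64.1 / 288 ≈ 0.223 mm/year.
B spans 25.0 / 0.223 = 112.11 years ≈ 112 bands.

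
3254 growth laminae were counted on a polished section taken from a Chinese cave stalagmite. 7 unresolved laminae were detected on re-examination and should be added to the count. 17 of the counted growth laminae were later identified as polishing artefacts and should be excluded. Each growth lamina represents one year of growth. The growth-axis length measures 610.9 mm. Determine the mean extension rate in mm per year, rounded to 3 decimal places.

Correcting the raw count gives 3254 − 17 + 7 = 3244 true growth laminae.
Extension rate ≈ 610.9 / 3244 = 0.188 mm per year.

0.188 mm per year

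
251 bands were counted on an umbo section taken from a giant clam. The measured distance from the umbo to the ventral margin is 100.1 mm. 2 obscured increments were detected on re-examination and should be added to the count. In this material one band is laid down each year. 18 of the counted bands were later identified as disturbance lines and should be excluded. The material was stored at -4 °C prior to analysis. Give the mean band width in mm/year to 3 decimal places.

After corrections the count is 251 − 18 + 2 = 235 bands.
100.1 mm over 235 years gives 100.1 / 235 ≈ 0.426 mm/year.

0.426 mm/year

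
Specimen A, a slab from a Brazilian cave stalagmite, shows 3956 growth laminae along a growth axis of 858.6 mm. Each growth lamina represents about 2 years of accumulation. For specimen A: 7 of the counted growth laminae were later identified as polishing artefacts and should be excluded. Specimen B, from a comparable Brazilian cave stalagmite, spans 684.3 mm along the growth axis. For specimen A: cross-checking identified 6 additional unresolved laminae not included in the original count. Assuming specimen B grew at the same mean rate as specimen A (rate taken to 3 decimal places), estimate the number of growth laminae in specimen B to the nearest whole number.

Specimen A: true growth lamina count = 3956 − 7 + 6 = 3955.
Specimen A: 3955 growth laminae at 2 years each span 3955 × 2 = 7910 years.
A: Mean rate = 858.6 mm / 7910 years ≈ 0.109 mm/year.
For B, 684.3 / 0.109 = 6277.98 years; at 2 years per growth lamina that is 6277.98 / 2 ≈ 3139 growth laminae.

3139 growth laminae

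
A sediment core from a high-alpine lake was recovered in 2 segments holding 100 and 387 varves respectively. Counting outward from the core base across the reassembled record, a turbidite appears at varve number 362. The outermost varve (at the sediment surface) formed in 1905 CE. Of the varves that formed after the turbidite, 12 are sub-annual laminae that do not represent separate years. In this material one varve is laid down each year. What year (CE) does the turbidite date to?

Total varves = 100 + 387 = 487.
The turbidite sits at varve 362 from the core base, so 487 − 362 = 125 varves formed after it.
125 − 12 false = 113 true varves after the turbidite.
1905 − 113 = 1792 CE.

1792 CE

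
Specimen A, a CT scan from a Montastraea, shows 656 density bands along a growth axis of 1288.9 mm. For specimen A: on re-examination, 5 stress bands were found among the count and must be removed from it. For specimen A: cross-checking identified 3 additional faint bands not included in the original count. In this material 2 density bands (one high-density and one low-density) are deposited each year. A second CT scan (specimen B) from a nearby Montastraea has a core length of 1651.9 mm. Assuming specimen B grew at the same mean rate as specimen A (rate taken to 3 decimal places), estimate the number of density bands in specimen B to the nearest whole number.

838 density bands

Specimen A: after corrections the count is 656 − 5 + 3 = 654 density bands.
Specimen A: 654 density bands at 2 per year is 654 / 2 = 327 years.
A: Extension rate ≈ 1288.9 / 327 = 3.942 mm per year.
B spans 1651.9 / 3.942 = 419.05 years; at 2 density bands per year that is 419.05 × 2 ≈ 838 density bands.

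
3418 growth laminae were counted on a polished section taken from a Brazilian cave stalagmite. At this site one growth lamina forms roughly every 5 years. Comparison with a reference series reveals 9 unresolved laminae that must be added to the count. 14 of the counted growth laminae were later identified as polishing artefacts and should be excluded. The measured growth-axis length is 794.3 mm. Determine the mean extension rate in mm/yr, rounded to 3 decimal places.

0.047 mm/yr

Correcting the raw count gives 3418 − 14 + 9 = 3413 true growth laminae.
3413 growth laminae at 5 years each span 3413 × 5 = 17065 years.
794.3 mm over 17065 years gives 794.3 / 17065 ≈ 0.047 mm/yr.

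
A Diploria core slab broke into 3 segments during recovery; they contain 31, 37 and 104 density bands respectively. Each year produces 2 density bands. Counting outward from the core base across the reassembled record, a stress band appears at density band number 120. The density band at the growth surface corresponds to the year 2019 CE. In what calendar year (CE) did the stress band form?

1993 CE

Total density bands = 31 + 37 + 104 = 172.
Between density band 120 and the growth surface there are 172 − 120 = 52 density bands.
With 2 density bands per year, 52 / 2 = 26 years.
The density band at the growth surface is 2019 CE, so the stress band dates to 2019 − 26 = 1993 CE.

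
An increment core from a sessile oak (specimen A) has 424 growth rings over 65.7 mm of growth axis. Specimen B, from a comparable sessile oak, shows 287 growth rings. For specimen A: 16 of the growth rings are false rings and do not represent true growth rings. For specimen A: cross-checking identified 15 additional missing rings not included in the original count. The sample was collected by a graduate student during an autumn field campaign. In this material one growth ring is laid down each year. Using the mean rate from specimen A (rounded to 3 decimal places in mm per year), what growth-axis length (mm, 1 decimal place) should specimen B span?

44.5 mm

Specimen A: true growth ring count = 424 − 16 + 15 = 423.
A: Extension rate ≈ 65.7 / 423 = 0.155 mm per year.
Length of B = 0.155 × 287 = 44.5 mm.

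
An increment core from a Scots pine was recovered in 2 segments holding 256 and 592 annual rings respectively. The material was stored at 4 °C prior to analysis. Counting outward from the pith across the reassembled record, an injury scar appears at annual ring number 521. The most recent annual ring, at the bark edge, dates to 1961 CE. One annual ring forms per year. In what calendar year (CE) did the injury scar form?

1634 CE

Total annual rings = 256 + 592 = 848.
848 − 521 = 327 annual rings lie beyond the injury scar toward the bark edge.
Counting back 327 years from 1961 CE places the injury scar in 1961 − 327 = 1634 CE.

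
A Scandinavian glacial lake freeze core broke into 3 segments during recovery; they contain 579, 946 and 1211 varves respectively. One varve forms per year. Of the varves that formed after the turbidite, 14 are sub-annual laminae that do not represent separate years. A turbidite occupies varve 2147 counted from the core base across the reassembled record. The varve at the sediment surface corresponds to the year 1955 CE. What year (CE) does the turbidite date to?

Total varves = 579 + 946 + 1211 = 2736.
The turbidite sits at varve 2147 from the core base, so 2736 − 2147 = 589 varves formed after it.
Removing the 14 false varves leaves 589 − 14 = 575 true varves beyond the turbidite.
1955 − 575 = 1380 CE.

1380 CE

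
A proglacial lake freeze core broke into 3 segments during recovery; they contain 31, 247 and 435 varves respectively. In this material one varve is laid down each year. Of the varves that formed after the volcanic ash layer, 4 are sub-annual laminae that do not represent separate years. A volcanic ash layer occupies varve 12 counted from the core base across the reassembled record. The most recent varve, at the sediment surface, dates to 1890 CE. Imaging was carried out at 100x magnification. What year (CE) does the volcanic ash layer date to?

Total varves = 31 + 247 + 435 = 713.
Between varve 12 and the sediment surface there are 713 − 12 = 701 varves.
Removing the 4 false varves leaves 701 − 4 = 697 true varves beyond the volcanic ash layer.
1890 − 697 = 1193 CE.

1193 CE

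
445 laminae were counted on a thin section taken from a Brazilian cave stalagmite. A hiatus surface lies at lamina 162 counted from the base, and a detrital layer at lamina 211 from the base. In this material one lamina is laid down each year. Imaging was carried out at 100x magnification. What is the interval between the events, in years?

Separation: 211 − 162 = 49 laminae.
That is 49 years at one lamina per year.

49 years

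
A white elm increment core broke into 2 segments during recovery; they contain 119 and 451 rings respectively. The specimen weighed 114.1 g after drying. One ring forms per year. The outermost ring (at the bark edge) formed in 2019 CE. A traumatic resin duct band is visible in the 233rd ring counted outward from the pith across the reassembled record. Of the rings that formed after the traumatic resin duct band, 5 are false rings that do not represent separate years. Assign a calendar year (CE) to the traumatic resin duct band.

1687 CE

Total rings = 119 + 451 = 570.
Between ring 233 and the bark edge there are 570 − 233 = 337 rings.
Removing the 5 false rings leaves 337 − 5 = 332 true rings beyond the traumatic resin duct band.
Counting back 332 years from 2019 CE places the traumatic resin duct band in 2019 − 332 = 1687 CE.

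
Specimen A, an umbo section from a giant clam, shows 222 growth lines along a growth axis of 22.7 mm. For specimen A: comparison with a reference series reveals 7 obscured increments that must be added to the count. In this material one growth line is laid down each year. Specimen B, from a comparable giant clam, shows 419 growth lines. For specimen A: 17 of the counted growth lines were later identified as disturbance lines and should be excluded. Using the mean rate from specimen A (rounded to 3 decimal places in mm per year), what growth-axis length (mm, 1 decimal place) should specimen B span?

Specimen A: true growth line count = 222 − 17 + 7 = 212.
A: Mean rate = 22.7 mm / 212 years ≈ 0.107 mm/year.
B's length ≈ 0.107 × 419 = 44.8 mm.

44.8 mm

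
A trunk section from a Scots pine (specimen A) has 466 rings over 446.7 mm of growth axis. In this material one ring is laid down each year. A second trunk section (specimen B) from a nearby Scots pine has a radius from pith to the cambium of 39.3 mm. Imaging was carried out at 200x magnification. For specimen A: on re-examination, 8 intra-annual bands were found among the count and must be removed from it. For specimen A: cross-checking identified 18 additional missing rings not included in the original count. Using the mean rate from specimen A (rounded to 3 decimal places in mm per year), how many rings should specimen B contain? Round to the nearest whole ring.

Specimen A: after corrections the count is 466 − 8 + 18 = 476 rings.
A: Extension rate ≈ 446.7 / 476 = 0.938 mm/year.
Specimen B: 39.3 mm / 0.938 mm per year = 41.90 years ≈ 42 rings.

42 rings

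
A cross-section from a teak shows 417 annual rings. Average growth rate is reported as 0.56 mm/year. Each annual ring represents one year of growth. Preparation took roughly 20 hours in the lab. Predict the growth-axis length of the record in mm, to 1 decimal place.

The record spans 417 years at 0.56 mm per year.
417 years at 0.56 mm/year gives 0.56 × 417 = 233.5 mm.

233.5 mm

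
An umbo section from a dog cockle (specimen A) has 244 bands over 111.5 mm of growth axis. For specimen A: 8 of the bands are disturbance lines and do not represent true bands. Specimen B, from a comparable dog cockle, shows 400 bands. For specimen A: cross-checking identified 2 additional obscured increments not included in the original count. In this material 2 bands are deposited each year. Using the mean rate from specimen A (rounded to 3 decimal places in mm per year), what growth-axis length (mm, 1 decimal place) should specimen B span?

187.4 mm

Specimen A: correcting the raw count gives 244 − 8 + 2 = 238 true bands.
Specimen A: 238 bands at 2 per year is 238 / 2 = 119 years.
A: 111.5 mm over 119 years gives 111.5 / 119 ≈ 0.937 mm/yr.
Specimen B: dividing by 2 bands per year: 400 / 2 = 200 years. B's length ≈ 0.937 × 200 = 187.4 mm.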